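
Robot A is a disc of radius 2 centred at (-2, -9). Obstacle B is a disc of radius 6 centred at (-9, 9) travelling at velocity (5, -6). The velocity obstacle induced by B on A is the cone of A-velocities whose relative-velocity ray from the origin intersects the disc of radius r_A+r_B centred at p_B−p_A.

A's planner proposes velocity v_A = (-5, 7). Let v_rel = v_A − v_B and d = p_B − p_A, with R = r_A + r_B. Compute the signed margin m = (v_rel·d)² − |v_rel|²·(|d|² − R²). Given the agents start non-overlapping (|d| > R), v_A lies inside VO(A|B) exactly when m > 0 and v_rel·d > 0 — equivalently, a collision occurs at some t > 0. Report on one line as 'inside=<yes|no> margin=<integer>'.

d = (-7, 18),  |d|² = 373;  R = 2+6 = 8,  c = 373−8² = 309
v_rel = (-10, 13),  |v_rel|² = 269;  v_rel·d = (-10)·(-7) + (13)·(18) = 304
269·t² − 608·t + 309 = 0  ⇒  m = 304² − 269·309 = 9295
m = 9295 > 0,  v_rel·d = 304 > 0  ⇒  inside

inside=yes margin=9295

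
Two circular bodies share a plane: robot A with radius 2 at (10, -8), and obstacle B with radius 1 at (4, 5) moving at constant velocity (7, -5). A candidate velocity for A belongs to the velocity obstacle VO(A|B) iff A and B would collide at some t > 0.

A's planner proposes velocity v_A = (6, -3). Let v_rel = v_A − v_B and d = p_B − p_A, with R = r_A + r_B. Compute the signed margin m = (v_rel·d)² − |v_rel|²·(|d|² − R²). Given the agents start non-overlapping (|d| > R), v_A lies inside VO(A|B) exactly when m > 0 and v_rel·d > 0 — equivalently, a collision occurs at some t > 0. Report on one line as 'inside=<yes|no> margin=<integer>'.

d = (-6, 13),  |d|² = 205;  R = 2+1 = 3,  c = 205−3² = 196
v_rel = (-1, 2),  |v_rel|² = 5;  v_rel·d = (-1)·(-6) + (2)·(13) = 32
5·t² − 64·t + 196 = 0  ⇒  m = 32² − 5·196 = 44
m = 44 > 0,  v_rel·d = 32 > 0  ⇒  inside

inside=yes margin=44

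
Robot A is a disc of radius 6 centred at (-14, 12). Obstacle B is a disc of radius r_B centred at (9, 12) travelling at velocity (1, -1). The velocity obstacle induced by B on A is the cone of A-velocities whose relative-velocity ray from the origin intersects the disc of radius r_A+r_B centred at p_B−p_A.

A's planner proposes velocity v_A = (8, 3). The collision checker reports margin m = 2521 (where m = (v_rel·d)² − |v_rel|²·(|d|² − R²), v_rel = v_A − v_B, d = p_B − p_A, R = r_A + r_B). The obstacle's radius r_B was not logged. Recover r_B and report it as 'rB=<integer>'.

m = 2521
d = (23, 0);  v_rel = (7, 4),  |v_rel|² = 65
v_rel×d = (7)·(0) − (4)·(23) = -92
since m = R²·65 − (-92)²:  R² = (8464 + 2521) / 65 = 169
R = √169 = 13  ⇒  r_B = 13 − 6 = 7

rB=7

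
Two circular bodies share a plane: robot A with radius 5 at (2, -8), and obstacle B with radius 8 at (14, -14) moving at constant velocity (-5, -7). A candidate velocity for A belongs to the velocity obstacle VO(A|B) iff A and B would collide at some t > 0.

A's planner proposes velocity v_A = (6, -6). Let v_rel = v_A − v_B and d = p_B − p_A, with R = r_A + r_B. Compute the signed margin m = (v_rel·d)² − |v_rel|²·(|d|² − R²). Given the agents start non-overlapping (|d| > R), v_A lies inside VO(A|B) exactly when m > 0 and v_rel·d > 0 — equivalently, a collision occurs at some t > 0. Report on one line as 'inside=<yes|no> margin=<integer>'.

d = (12, -6),  |d|² = 180;  R = 5+8 = 13,  c = 180−13² = 11
v_rel = (11, 1),  |v_rel|² = 122;  v_rel·d = (11)·(12) + (1)·(-6) = 126
122·t² − 252·t + 11 = 0  ⇒  m = 126² − 122·11 = 14534
m = 14534 > 0,  v_rel·d = 126 > 0  ⇒  inside

inside=yes margin=14534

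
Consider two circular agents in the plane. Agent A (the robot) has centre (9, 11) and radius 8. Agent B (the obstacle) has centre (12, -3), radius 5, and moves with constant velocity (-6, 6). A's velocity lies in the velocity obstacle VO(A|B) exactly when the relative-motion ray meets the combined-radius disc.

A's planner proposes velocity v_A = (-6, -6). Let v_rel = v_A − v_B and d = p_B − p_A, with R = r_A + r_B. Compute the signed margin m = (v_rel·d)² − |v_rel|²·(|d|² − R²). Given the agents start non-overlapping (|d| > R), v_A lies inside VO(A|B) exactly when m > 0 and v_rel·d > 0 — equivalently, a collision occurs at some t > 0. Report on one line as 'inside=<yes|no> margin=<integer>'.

d = (3, -14),  |d|² = 205;  R = 8+5 = 13,  c = 205−13² = 36
v_rel = (0, -12),  |v_rel|² = 144;  v_rel·d = (0)·(3) + (-12)·(-14) = 168
144·t² − 336·t + 36 = 0  ⇒  m = 168² − 144·36 = 23040
m = 23040 > 0,  v_rel·d = 168 > 0  ⇒  inside

inside=yes margin=23040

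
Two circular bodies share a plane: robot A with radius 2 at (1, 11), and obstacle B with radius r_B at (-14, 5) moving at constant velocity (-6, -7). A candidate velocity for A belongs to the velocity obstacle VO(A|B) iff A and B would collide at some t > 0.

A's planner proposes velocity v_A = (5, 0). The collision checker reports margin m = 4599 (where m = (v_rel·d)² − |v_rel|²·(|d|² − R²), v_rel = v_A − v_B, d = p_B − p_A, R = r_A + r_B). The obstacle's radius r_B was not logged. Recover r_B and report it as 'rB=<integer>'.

m = 4599
d = (-15, -6);  v_rel = (11, 7),  |v_rel|² = 170
v_rel×d = (11)·(-6) − (7)·(-15) = 39
since m = R²·170 − 39²:  R² = (1521 + 4599) / 170 = 36
R = √36 = 6  ⇒  r_B = 6 − 2 = 4

rB=4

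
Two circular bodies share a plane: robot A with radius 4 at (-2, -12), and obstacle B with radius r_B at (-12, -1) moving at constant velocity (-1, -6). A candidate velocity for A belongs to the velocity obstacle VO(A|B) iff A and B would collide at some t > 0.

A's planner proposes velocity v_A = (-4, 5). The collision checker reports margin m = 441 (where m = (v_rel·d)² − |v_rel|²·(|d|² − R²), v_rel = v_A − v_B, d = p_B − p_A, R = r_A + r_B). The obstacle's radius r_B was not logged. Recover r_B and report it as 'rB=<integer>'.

m = 441
d = (-10, 11);  v_rel = (-3, 11),  |v_rel|² = 130
v_rel×d = (-3)·(11) − (11)·(-10) = 77
since m = R²·130 − 77²:  R² = (5929 + 441) / 130 = 49
R = √49 = 7  ⇒  r_B = 7 − 4 = 3

rB=3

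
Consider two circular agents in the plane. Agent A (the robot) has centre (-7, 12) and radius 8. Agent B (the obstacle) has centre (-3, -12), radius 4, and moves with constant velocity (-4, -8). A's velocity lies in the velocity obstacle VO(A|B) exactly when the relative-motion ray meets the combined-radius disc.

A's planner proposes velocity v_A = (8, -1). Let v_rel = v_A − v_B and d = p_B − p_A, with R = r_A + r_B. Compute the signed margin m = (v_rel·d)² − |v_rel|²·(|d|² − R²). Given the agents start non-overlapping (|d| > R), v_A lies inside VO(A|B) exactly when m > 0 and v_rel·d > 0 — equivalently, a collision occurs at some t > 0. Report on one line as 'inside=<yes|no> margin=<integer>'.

d = (4, -24),  |d|² = 592;  R = 8+4 = 12,  c = 592−12² = 448
v_rel = (12, 7),  |v_rel|² = 193;  v_rel·d = (12)·(4) + (7)·(-24) = -120
193·t² + 240·t + 448 = 0  ⇒  m = (-120)² − 193·448 = -72064
m = -72064 < 0,  v_rel·d = -120 < 0  ⇒  outside

inside=no margin=-72064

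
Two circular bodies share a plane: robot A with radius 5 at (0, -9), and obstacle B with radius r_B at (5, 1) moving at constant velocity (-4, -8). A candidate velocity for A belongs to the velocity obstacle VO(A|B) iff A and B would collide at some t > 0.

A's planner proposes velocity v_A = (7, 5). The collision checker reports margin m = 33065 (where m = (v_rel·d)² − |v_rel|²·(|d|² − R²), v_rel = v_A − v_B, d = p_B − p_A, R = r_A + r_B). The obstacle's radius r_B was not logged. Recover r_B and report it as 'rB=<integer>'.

m = 33065
d = (5, 10);  v_rel = (11, 13),  |v_rel|² = 290
v_rel×d = (11)·(10) − (13)·(5) = 45
since m = R²·290 − 45²:  R² = (2025 + 33065) / 290 = 121
R = √121 = 11  ⇒  r_B = 11 − 5 = 6

rB=6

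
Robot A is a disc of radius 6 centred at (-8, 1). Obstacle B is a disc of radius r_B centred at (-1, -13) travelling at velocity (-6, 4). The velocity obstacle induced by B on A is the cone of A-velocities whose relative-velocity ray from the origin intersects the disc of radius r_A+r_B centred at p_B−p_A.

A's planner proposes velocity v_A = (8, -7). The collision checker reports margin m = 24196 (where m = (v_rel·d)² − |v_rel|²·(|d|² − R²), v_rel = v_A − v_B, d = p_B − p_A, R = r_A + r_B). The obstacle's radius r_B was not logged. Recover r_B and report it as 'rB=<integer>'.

m = 24196
d = (7, -14);  v_rel = (14, -11),  |v_rel|² = 317
v_rel×d = (14)·(-14) − (-11)·(7) = -119
since m = R²·317 − (-119)²:  R² = (14161 + 24196) / 317 = 121
R = √121 = 11  ⇒  r_B = 11 − 6 = 5

rB=5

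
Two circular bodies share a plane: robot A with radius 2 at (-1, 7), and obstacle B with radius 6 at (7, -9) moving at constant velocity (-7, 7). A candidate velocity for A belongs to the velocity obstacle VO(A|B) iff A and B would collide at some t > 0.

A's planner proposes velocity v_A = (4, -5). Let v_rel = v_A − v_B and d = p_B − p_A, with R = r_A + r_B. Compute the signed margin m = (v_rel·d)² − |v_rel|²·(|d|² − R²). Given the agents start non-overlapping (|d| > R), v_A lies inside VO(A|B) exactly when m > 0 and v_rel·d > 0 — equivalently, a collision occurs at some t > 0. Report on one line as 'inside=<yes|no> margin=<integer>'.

d = (8, -16),  |d|² = 320;  R = 2+6 = 8,  c = 320−8² = 256
v_rel = (11, -12),  |v_rel|² = 265;  v_rel·d = (11)·(8) + (-12)·(-16) = 280
265·t² − 560·t + 256 = 0  ⇒  m = 280² − 265·256 = 10560
m = 10560 > 0,  v_rel·d = 280 > 0  ⇒  inside

inside=yes margin=10560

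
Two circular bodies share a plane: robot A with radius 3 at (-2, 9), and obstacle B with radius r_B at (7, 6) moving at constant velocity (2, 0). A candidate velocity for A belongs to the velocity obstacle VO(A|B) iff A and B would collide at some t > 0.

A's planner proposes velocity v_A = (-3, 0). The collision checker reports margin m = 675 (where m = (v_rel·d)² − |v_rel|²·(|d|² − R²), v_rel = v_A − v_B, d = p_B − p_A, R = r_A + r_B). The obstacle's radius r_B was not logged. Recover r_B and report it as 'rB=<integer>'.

m = 675
d = (9, -3);  v_rel = (-5, 0),  |v_rel|² = 25
v_rel×d = (-5)·(-3) − (0)·(9) = 15
since m = R²·25 − 15²:  R² = (225 + 675) / 25 = 36
R = √36 = 6  ⇒  r_B = 6 − 3 = 3

rB=3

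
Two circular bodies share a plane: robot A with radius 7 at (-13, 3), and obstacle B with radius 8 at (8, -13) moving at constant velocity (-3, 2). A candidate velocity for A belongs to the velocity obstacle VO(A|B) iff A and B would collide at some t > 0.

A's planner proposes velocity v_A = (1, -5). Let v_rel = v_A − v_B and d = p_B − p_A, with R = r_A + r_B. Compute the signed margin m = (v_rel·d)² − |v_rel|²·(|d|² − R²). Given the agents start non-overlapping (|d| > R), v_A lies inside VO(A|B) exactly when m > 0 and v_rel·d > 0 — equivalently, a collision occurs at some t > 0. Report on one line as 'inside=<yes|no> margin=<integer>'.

d = (21, -16),  |d|² = 697;  R = 7+8 = 15,  c = 697−15² = 472
v_rel = (4, -7),  |v_rel|² = 65;  v_rel·d = (4)·(21) + (-7)·(-16) = 196
65·t² − 392·t + 472 = 0  ⇒  m = 196² − 65·472 = 7736
m = 7736 > 0,  v_rel·d = 196 > 0  ⇒  inside

inside=yes margin=7736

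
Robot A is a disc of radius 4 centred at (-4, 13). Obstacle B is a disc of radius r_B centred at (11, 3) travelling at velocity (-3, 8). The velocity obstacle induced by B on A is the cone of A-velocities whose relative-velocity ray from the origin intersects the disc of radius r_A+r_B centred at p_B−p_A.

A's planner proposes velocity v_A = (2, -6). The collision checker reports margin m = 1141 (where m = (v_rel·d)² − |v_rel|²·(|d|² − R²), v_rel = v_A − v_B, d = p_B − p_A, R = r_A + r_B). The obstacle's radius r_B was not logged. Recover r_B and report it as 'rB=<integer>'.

m = 1141
d = (15, -10);  v_rel = (5, -14),  |v_rel|² = 221
v_rel×d = (5)·(-10) − (-14)·(15) = 160
since m = R²·221 − 160²:  R² = (25600 + 1141) / 221 = 121
R = √121 = 11  ⇒  r_B = 11 − 4 = 7

rB=7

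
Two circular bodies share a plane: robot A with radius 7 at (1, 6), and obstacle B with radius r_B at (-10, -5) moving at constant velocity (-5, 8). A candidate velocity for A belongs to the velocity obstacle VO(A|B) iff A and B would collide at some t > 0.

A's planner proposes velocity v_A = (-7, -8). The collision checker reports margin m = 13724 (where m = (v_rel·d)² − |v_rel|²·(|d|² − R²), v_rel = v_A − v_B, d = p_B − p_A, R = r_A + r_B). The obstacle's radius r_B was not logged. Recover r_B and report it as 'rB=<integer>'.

m = 13724
d = (-11, -11);  v_rel = (-2, -16),  |v_rel|² = 260
v_rel×d = (-2)·(-11) − (-16)·(-11) = -154
since m = R²·260 − (-154)²:  R² = (23716 + 13724) / 260 = 144
R = √144 = 12  ⇒  r_B = 12 − 7 = 5

rB=5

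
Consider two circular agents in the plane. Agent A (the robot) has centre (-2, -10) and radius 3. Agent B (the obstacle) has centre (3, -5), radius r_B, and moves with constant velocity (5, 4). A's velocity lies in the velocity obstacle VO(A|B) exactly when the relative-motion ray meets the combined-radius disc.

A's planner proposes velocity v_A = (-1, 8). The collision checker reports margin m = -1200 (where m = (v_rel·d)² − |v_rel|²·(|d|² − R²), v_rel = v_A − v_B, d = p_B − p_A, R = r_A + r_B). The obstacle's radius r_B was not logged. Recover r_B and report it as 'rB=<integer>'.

m = -1200
d = (5, 5);  v_rel = (-6, 4),  |v_rel|² = 52
v_rel×d = (-6)·(5) − (4)·(5) = -50
since m = R²·52 − (-50)²:  R² = (2500 + -1200) / 52 = 25
R = √25 = 5  ⇒  r_B = 5 − 3 = 2

rB=2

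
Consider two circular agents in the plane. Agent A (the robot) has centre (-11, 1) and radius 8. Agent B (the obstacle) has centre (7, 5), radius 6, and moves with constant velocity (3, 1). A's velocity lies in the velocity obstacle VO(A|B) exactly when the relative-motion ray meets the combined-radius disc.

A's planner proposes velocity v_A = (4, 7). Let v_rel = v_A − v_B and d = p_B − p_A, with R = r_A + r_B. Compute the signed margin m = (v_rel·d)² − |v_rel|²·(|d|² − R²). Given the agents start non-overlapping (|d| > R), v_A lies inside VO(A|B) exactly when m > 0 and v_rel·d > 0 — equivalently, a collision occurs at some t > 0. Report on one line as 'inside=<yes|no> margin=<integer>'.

d = (18, 4),  |d|² = 340;  R = 8+6 = 14,  c = 340−14² = 144
v_rel = (1, 6),  |v_rel|² = 37;  v_rel·d = (1)·(18) + (6)·(4) = 42
37·t² − 84·t + 144 = 0  ⇒  m = 42² − 37·144 = -3564
m = -3564 < 0,  v_rel·d = 42 > 0  ⇒  outside

inside=no margin=-3564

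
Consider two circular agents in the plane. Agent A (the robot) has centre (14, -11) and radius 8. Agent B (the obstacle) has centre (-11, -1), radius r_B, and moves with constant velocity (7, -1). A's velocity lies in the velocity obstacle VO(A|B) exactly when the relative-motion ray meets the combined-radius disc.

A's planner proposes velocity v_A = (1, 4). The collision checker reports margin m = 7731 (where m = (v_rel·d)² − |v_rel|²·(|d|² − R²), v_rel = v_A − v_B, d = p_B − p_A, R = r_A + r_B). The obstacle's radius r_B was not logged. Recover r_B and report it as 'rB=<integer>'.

m = 7731
d = (-25, 10);  v_rel = (-6, 5),  |v_rel|² = 61
v_rel×d = (-6)·(10) − (5)·(-25) = 65
since m = R²·61 − 65²:  R² = (4225 + 7731) / 61 = 196
R = √196 = 14  ⇒  r_B = 14 − 8 = 6

rB=6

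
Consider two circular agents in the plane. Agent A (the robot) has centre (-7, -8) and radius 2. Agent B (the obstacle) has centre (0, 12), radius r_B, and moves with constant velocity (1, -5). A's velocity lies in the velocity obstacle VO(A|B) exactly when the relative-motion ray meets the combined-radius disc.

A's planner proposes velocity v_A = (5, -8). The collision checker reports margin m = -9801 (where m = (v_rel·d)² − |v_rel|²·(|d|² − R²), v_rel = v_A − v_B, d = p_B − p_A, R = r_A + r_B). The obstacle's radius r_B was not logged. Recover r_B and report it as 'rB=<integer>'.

m = -9801
d = (7, 20);  v_rel = (4, -3),  |v_rel|² = 25
v_rel×d = (4)·(20) − (-3)·(7) = 101
since m = R²·25 − 101²:  R² = (10201 + -9801) / 25 = 16
R = √16 = 4  ⇒  r_B = 4 − 2 = 2

rB=2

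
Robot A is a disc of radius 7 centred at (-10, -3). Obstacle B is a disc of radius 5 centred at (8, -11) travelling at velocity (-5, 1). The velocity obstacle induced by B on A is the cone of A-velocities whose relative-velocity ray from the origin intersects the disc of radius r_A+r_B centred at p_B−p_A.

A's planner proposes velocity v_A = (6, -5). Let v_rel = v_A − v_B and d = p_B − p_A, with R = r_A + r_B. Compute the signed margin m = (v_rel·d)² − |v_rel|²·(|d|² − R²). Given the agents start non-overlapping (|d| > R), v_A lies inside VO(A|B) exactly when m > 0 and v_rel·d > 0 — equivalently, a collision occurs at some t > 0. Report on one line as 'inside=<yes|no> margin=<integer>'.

d = (18, -8),  |d|² = 388;  R = 7+5 = 12,  c = 388−12² = 244
v_rel = (11, -6),  |v_rel|² = 157;  v_rel·d = (11)·(18) + (-6)·(-8) = 246
157·t² − 492·t + 244 = 0  ⇒  m = 246² − 157·244 = 22208
m = 22208 > 0,  v_rel·d = 246 > 0  ⇒  inside

inside=yes margin=22208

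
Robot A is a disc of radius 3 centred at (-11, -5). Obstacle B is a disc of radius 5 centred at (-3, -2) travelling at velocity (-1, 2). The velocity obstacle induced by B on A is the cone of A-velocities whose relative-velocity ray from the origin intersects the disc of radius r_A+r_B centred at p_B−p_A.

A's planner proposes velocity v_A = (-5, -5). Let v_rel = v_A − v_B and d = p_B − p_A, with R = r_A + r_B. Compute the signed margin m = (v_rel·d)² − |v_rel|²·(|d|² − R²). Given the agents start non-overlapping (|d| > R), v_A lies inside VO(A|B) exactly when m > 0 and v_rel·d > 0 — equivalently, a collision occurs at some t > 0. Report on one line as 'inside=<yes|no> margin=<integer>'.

d = (8, 3),  |d|² = 73;  R = 3+5 = 8,  c = 73−8² = 9
v_rel = (-4, -7),  |v_rel|² = 65;  v_rel·d = (-4)·(8) + (-7)·(3) = -53
65·t² + 106·t + 9 = 0  ⇒  m = (-53)² − 65·9 = 2224
m = 2224 > 0,  v_rel·d = -53 < 0  ⇒  outside

inside=no margin=2224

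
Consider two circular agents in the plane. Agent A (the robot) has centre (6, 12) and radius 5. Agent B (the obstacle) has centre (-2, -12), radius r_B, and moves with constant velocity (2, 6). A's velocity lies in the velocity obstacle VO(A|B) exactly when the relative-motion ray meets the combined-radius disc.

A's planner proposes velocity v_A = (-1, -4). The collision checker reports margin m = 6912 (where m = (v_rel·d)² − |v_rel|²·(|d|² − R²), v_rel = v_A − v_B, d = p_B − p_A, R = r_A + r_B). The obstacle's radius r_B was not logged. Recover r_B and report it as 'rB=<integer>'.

m = 6912
d = (-8, -24);  v_rel = (-3, -10),  |v_rel|² = 109
v_rel×d = (-3)·(-24) − (-10)·(-8) = -8
since m = R²·109 − (-8)²:  R² = (64 + 6912) / 109 = 64
R = √64 = 8  ⇒  r_B = 8 − 5 = 3

rB=3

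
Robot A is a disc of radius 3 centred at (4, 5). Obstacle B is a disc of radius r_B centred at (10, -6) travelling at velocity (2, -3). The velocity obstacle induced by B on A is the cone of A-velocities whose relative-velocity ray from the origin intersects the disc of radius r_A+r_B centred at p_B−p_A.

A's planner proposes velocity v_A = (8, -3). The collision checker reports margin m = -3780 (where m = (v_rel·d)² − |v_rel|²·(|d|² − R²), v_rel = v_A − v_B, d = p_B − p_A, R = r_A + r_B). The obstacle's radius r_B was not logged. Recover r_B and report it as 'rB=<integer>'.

m = -3780
d = (6, -11);  v_rel = (6, 0),  |v_rel|² = 36
v_rel×d = (6)·(-11) − (0)·(6) = -66
since m = R²·36 − (-66)²:  R² = (4356 + -3780) / 36 = 16
R = √16 = 4  ⇒  r_B = 4 − 3 = 1

rB=1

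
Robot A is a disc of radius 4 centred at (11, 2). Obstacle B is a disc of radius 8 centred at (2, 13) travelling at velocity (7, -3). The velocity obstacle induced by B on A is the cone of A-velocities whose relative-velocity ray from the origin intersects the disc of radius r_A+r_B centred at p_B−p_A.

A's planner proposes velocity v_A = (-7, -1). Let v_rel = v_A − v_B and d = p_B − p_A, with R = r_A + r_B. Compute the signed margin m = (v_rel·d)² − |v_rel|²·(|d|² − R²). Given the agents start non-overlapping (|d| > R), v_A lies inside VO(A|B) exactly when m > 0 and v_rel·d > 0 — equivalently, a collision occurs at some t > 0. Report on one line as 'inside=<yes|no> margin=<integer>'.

d = (-9, 11),  |d|² = 202;  R = 4+8 = 12,  c = 202−12² = 58
v_rel = (-14, 2),  |v_rel|² = 200;  v_rel·d = (-14)·(-9) + (2)·(11) = 148
200·t² − 296·t + 58 = 0  ⇒  m = 148² − 200·58 = 10304
m = 10304 > 0,  v_rel·d = 148 > 0  ⇒  inside

inside=yes margin=10304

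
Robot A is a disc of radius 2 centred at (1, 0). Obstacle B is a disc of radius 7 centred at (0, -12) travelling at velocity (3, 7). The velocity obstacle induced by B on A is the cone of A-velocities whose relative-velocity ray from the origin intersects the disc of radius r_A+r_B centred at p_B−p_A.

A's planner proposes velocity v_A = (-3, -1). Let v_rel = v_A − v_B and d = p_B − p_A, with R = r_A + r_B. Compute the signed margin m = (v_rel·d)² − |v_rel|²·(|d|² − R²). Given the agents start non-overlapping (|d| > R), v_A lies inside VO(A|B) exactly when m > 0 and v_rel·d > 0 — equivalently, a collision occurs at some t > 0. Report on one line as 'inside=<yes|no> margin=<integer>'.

d = (-1, -12),  |d|² = 145;  R = 2+7 = 9,  c = 145−9² = 64
v_rel = (-6, -8),  |v_rel|² = 100;  v_rel·d = (-6)·(-1) + (-8)·(-12) = 102
100·t² − 204·t + 64 = 0  ⇒  m = 102² − 100·64 = 4004
m = 4004 > 0,  v_rel·d = 102 > 0  ⇒  inside

inside=yes margin=4004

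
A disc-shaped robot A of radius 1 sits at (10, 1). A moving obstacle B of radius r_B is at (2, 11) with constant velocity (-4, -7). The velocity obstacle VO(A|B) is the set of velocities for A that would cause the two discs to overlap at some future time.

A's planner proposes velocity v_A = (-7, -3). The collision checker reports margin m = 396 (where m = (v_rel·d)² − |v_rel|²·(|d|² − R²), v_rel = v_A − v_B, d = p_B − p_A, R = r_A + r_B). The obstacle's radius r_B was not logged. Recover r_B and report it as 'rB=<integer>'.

m = 396
d = (-8, 10);  v_rel = (-3, 4),  |v_rel|² = 25
v_rel×d = (-3)·(10) − (4)·(-8) = 2
since m = R²·25 − 2²:  R² = (4 + 396) / 25 = 16
R = √16 = 4  ⇒  r_B = 4 − 1 = 3

rB=3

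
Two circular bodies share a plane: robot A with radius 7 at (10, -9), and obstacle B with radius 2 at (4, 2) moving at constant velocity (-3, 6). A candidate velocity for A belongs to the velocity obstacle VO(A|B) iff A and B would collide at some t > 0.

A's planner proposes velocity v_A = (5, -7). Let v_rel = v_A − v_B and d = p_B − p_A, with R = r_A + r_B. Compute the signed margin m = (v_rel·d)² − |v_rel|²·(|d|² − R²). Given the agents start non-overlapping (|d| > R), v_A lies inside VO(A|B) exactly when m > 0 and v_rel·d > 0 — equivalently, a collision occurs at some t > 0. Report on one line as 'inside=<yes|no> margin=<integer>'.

d = (-6, 11),  |d|² = 157;  R = 7+2 = 9,  c = 157−9² = 76
v_rel = (8, -13),  |v_rel|² = 233;  v_rel·d = (8)·(-6) + (-13)·(11) = -191
233·t² + 382·t + 76 = 0  ⇒  m = (-191)² − 233·76 = 18773
m = 18773 > 0,  v_rel·d = -191 < 0  ⇒  outside

inside=no margin=18773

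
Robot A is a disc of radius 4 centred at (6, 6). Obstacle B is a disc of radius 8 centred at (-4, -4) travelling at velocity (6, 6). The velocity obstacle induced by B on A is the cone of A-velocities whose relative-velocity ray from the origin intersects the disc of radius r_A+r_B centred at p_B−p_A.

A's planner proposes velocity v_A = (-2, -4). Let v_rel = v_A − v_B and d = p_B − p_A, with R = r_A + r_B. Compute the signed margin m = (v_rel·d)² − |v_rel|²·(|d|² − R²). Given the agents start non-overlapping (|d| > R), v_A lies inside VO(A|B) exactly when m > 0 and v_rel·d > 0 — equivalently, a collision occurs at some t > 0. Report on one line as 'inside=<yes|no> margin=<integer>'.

d = (-10, -10),  |d|² = 200;  R = 4+8 = 12,  c = 200−12² = 56
v_rel = (-8, -10),  |v_rel|² = 164;  v_rel·d = (-8)·(-10) + (-10)·(-10) = 180
164·t² − 360·t + 56 = 0  ⇒  m = 180² − 164·56 = 23216
m = 23216 > 0,  v_rel·d = 180 > 0  ⇒  inside

inside=yes margin=23216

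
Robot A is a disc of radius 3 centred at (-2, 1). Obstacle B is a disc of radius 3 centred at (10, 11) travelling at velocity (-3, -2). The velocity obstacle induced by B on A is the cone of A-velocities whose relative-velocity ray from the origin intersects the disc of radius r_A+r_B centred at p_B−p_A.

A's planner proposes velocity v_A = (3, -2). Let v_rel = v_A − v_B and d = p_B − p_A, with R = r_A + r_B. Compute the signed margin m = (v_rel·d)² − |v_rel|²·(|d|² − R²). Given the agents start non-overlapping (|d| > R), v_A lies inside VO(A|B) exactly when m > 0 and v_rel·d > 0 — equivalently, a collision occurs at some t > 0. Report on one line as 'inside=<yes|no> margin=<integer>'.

d = (12, 10),  |d|² = 244;  R = 3+3 = 6,  c = 244−6² = 208
v_rel = (6, 0),  |v_rel|² = 36;  v_rel·d = (6)·(12) + (0)·(10) = 72
36·t² − 144·t + 208 = 0  ⇒  m = 72² − 36·208 = -2304
m = -2304 < 0,  v_rel·d = 72 > 0  ⇒  outside

inside=no margin=-2304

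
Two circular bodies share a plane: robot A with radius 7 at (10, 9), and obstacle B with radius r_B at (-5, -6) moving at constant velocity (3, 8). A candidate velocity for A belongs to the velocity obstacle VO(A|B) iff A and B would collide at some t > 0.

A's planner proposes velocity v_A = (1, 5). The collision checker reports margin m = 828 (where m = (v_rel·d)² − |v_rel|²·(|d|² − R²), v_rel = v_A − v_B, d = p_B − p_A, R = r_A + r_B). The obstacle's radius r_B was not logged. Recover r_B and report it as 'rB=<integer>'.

m = 828
d = (-15, -15);  v_rel = (-2, -3),  |v_rel|² = 13
v_rel×d = (-2)·(-15) − (-3)·(-15) = -15
since m = R²·13 − (-15)²:  R² = (225 + 828) / 13 = 81
R = √81 = 9  ⇒  r_B = 9 − 7 = 2

rB=2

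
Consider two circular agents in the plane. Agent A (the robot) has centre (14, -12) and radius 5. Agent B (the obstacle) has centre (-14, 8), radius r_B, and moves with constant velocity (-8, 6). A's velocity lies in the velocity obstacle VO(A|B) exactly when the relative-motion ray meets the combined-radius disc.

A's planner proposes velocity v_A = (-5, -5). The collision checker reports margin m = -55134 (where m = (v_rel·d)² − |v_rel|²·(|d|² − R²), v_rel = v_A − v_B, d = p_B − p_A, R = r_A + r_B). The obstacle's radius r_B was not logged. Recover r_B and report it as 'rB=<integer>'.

m = -55134
d = (-28, 20);  v_rel = (3, -11),  |v_rel|² = 130
v_rel×d = (3)·(20) − (-11)·(-28) = -248
since m = R²·130 − (-248)²:  R² = (61504 + -55134) / 130 = 49
R = √49 = 7  ⇒  r_B = 7 − 5 = 2

rB=2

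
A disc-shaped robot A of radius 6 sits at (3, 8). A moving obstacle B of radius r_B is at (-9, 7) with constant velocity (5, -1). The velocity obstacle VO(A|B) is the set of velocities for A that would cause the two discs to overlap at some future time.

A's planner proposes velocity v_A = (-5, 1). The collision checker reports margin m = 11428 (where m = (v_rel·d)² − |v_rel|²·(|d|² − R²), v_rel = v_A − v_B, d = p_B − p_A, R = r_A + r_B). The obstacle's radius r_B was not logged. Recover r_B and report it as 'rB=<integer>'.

m = 11428
d = (-12, -1);  v_rel = (-10, 2),  |v_rel|² = 104
v_rel×d = (-10)·(-1) − (2)·(-12) = 34
since m = R²·104 − 34²:  R² = (1156 + 11428) / 104 = 121
R = √121 = 11  ⇒  r_B = 11 − 6 = 5

rB=5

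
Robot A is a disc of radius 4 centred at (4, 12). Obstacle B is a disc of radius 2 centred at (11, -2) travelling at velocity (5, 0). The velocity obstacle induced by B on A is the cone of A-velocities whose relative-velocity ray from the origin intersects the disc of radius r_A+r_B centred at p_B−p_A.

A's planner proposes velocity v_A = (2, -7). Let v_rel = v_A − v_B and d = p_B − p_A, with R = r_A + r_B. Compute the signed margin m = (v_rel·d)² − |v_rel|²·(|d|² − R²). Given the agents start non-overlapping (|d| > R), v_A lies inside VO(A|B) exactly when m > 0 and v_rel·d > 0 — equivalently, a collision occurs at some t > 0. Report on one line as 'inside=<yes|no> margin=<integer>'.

d = (7, -14),  |d|² = 245;  R = 4+2 = 6,  c = 245−6² = 209
v_rel = (-3, -7),  |v_rel|² = 58;  v_rel·d = (-3)·(7) + (-7)·(-14) = 77
58·t² − 154·t + 209 = 0  ⇒  m = 77² − 58·209 = -6193
m = -6193 < 0,  v_rel·d = 77 > 0  ⇒  outside

inside=no margin=-6193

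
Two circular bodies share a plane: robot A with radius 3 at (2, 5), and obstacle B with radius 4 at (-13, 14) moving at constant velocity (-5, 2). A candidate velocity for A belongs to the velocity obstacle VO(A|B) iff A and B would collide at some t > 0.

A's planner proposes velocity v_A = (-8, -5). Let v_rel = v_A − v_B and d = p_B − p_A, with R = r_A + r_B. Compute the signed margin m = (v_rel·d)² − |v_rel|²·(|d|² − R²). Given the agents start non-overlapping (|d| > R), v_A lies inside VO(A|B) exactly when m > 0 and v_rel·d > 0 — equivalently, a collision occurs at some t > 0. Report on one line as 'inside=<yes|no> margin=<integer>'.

d = (-15, 9),  |d|² = 306;  R = 3+4 = 7,  c = 306−7² = 257
v_rel = (-3, -7),  |v_rel|² = 58;  v_rel·d = (-3)·(-15) + (-7)·(9) = -18
58·t² + 36·t + 257 = 0  ⇒  m = (-18)² − 58·257 = -14582
m = -14582 < 0,  v_rel·d = -18 < 0  ⇒  outside

inside=no margin=-14582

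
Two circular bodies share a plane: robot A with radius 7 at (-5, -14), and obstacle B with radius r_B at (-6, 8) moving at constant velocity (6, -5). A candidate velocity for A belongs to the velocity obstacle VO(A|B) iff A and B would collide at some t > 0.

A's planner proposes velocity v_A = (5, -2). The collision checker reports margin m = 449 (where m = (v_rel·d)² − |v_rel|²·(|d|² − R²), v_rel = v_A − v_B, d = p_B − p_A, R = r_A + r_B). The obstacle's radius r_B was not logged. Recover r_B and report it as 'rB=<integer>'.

m = 449
d = (-1, 22);  v_rel = (-1, 3),  |v_rel|² = 10
v_rel×d = (-1)·(22) − (3)·(-1) = -19
since m = R²·10 − (-19)²:  R² = (361 + 449) / 10 = 81
R = √81 = 9  ⇒  r_B = 9 − 7 = 2

rB=2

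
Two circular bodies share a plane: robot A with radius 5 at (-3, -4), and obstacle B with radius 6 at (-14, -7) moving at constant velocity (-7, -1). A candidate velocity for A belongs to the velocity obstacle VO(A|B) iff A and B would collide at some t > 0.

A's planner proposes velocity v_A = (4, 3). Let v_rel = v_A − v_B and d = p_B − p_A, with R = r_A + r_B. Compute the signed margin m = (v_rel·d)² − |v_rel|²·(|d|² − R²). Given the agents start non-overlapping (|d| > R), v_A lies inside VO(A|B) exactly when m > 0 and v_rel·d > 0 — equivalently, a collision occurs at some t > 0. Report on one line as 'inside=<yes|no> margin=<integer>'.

d = (-11, -3),  |d|² = 130;  R = 5+6 = 11,  c = 130−11² = 9
v_rel = (11, 4),  |v_rel|² = 137;  v_rel·d = (11)·(-11) + (4)·(-3) = -133
137·t² + 266·t + 9 = 0  ⇒  m = (-133)² − 137·9 = 16456
m = 16456 > 0,  v_rel·d = -133 < 0  ⇒  outside

inside=no margin=16456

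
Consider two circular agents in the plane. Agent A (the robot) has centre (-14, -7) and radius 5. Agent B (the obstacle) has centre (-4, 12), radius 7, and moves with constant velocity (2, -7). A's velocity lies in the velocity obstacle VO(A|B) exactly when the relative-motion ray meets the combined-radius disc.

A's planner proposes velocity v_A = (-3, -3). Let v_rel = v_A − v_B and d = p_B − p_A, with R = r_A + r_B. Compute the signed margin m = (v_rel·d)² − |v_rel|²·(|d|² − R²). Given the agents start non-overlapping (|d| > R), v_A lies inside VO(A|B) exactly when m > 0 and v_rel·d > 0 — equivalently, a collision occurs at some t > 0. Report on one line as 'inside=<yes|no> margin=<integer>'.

d = (10, 19),  |d|² = 461;  R = 5+7 = 12,  c = 461−12² = 317
v_rel = (-5, 4),  |v_rel|² = 41;  v_rel·d = (-5)·(10) + (4)·(19) = 26
41·t² − 52·t + 317 = 0  ⇒  m = 26² − 41·317 = -12321
m = -12321 < 0,  v_rel·d = 26 > 0  ⇒  outside

inside=no margin=-12321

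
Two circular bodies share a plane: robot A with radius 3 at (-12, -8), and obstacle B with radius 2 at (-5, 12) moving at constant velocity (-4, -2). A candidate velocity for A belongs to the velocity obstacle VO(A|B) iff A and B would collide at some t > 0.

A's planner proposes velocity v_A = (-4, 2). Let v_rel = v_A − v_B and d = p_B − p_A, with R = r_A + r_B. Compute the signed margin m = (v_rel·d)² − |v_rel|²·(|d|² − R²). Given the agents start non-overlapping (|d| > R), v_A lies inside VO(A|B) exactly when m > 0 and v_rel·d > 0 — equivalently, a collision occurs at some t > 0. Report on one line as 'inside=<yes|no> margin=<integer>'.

d = (7, 20),  |d|² = 449;  R = 3+2 = 5,  c = 449−5² = 424
v_rel = (0, 4),  |v_rel|² = 16;  v_rel·d = (0)·(7) + (4)·(20) = 80
16·t² − 160·t + 424 = 0  ⇒  m = 80² − 16·424 = -384
m = -384 < 0,  v_rel·d = 80 > 0  ⇒  outside

inside=no margin=-384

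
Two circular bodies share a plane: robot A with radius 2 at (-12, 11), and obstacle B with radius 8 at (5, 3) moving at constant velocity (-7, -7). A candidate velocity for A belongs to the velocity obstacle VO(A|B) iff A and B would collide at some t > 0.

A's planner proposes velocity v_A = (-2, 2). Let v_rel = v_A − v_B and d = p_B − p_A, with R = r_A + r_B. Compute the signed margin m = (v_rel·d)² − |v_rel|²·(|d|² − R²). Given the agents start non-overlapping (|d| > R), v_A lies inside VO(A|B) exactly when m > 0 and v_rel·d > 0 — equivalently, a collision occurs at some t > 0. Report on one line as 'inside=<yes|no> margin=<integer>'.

d = (17, -8),  |d|² = 353;  R = 2+8 = 10,  c = 353−10² = 253
v_rel = (5, 9),  |v_rel|² = 106;  v_rel·d = (5)·(17) + (9)·(-8) = 13
106·t² − 26·t + 253 = 0  ⇒  m = 13² − 106·253 = -26649
m = -26649 < 0,  v_rel·d = 13 > 0  ⇒  outside

inside=no margin=-26649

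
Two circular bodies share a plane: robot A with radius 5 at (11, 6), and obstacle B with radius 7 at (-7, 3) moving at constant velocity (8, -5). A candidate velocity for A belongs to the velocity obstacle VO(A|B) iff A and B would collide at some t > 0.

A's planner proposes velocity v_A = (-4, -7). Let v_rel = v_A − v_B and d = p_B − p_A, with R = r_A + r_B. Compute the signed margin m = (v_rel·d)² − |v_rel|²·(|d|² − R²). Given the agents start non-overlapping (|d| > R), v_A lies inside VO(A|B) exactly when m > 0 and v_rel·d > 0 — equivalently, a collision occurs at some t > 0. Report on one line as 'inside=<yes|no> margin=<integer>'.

d = (-18, -3),  |d|² = 333;  R = 5+7 = 12,  c = 333−12² = 189
v_rel = (-12, -2),  |v_rel|² = 148;  v_rel·d = (-12)·(-18) + (-2)·(-3) = 222
148·t² − 444·t + 189 = 0  ⇒  m = 222² − 148·189 = 21312
m = 21312 > 0,  v_rel·d = 222 > 0  ⇒  inside

inside=yes margin=21312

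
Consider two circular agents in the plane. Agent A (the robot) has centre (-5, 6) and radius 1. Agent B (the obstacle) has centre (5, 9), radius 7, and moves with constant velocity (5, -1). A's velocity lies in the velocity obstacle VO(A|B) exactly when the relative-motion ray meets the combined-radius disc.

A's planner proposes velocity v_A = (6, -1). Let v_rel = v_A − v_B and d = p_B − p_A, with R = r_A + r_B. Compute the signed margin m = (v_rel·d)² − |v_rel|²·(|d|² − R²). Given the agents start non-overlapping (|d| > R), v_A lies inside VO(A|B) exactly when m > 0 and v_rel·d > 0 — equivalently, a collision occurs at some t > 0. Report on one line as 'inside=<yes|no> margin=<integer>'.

d = (10, 3),  |d|² = 109;  R = 1+7 = 8,  c = 109−8² = 45
v_rel = (1, 0),  |v_rel|² = 1;  v_rel·d = (1)·(10) + (0)·(3) = 10
1·t² − 20·t + 45 = 0  ⇒  m = 10² − 1·45 = 55
m = 55 > 0,  v_rel·d = 10 > 0  ⇒  inside

inside=yes margin=55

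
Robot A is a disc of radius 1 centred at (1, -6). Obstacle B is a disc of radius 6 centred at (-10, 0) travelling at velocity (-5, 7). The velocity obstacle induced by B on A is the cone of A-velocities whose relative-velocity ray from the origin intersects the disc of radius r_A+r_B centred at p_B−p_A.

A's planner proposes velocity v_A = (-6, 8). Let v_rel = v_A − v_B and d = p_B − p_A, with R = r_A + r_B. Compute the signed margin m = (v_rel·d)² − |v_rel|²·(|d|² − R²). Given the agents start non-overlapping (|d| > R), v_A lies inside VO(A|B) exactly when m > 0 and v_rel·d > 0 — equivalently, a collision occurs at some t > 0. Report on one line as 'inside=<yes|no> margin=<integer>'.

d = (-11, 6),  |d|² = 157;  R = 1+6 = 7,  c = 157−7² = 108
v_rel = (-1, 1),  |v_rel|² = 2;  v_rel·d = (-1)·(-11) + (1)·(6) = 17
2·t² − 34·t + 108 = 0  ⇒  m = 17² − 2·108 = 73
m = 73 > 0,  v_rel·d = 17 > 0  ⇒  inside

inside=yes margin=73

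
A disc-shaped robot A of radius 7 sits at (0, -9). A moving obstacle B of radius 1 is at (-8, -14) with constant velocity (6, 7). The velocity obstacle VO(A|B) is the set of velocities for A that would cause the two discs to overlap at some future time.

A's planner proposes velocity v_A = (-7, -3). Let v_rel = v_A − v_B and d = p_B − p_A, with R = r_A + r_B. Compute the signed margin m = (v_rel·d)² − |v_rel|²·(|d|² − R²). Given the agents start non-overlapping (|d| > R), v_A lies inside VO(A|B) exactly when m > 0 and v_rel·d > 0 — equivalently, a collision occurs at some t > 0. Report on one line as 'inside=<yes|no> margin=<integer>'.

d = (-8, -5),  |d|² = 89;  R = 7+1 = 8,  c = 89−8² = 25
v_rel = (-13, -10),  |v_rel|² = 269;  v_rel·d = (-13)·(-8) + (-10)·(-5) = 154
269·t² − 308·t + 25 = 0  ⇒  m = 154² − 269·25 = 16991
m = 16991 > 0,  v_rel·d = 154 > 0  ⇒  inside

inside=yes margin=16991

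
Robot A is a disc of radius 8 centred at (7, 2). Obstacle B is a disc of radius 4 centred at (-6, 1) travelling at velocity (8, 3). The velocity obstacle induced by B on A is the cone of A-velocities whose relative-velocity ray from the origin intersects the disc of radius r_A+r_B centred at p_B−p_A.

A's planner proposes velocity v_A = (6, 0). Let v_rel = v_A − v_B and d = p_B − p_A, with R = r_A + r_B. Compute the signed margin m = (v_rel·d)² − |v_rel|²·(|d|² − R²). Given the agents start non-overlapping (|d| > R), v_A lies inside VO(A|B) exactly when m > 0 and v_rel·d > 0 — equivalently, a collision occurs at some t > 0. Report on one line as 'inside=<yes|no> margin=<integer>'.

d = (-13, -1),  |d|² = 170;  R = 8+4 = 12,  c = 170−12² = 26
v_rel = (-2, -3),  |v_rel|² = 13;  v_rel·d = (-2)·(-13) + (-3)·(-1) = 29
13·t² − 58·t + 26 = 0  ⇒  m = 29² − 13·26 = 503
m = 503 > 0,  v_rel·d = 29 > 0  ⇒  inside

inside=yes margin=503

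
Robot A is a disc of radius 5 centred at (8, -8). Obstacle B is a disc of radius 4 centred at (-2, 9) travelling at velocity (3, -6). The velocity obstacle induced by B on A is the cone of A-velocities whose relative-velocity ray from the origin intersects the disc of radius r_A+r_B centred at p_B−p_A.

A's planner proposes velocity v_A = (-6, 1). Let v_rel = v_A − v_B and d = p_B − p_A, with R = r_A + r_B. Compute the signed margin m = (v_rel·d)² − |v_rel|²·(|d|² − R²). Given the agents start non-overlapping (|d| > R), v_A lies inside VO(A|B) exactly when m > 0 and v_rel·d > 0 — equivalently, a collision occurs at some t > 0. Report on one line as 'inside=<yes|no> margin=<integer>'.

d = (-10, 17),  |d|² = 389;  R = 5+4 = 9,  c = 389−9² = 308
v_rel = (-9, 7),  |v_rel|² = 130;  v_rel·d = (-9)·(-10) + (7)·(17) = 209
130·t² − 418·t + 308 = 0  ⇒  m = 209² − 130·308 = 3641
m = 3641 > 0,  v_rel·d = 209 > 0  ⇒  inside

inside=yes margin=3641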